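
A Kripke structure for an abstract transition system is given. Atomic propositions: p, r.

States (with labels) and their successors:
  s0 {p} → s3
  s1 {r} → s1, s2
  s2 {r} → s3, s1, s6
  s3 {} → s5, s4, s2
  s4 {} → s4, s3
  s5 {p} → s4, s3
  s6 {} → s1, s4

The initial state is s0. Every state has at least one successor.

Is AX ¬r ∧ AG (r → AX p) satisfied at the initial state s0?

Does not hold

States satisfying ¬r: {s0, s3, s4, s5, s6}.
States satisfying AX ¬r: {s0, s4, s5}.
States satisfying r → AX p: {s0, s3, s4, s5, s6}.
States satisfying AG (r → AX p): ∅.
States satisfying AX ¬r ∧ AG (r → AX p): ∅.
s0 ∉ Sat(AX ¬r ∧ AG (r → AX p)).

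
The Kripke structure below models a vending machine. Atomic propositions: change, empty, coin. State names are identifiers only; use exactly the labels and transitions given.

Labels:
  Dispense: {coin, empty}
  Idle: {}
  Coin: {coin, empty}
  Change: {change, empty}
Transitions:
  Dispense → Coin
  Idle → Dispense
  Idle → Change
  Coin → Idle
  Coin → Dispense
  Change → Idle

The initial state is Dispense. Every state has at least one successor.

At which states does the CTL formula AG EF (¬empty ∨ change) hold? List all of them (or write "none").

{Dispense, Idle, Coin, Change}

States satisfying EF (¬empty ∨ change): {Dispense, Idle, Coin, Change}.
States satisfying AG EF (¬empty ∨ change): {Dispense, Idle, Coin, Change}.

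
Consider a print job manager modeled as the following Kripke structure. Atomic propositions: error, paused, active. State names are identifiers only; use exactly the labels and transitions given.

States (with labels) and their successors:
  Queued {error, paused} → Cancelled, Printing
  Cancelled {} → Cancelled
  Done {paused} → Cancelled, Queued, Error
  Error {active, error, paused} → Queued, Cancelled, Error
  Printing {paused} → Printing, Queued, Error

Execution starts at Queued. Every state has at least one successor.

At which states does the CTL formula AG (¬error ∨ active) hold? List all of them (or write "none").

States satisfying ¬error ∨ active: {Cancelled, Done, Error, Printing}.
States satisfying AG (¬error ∨ active): {Cancelled}.

{Cancelled}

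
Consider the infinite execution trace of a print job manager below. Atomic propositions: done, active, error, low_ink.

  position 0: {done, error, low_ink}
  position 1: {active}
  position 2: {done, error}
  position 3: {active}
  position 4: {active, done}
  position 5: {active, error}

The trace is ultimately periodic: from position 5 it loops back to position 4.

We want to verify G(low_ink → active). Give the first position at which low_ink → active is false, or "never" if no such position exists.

At position 0 the labels are {done, error, low_ink}, so low_ink → active is false there. This is the first violation.

0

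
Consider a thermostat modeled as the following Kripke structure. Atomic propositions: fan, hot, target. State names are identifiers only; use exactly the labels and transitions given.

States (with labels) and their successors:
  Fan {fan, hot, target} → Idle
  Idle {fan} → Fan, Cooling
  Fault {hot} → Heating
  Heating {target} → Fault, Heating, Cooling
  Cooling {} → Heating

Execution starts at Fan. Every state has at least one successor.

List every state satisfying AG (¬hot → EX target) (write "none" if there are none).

States satisfying ¬hot → EX target: {Fan, Idle, Fault, Heating, Cooling}.
States satisfying AG (¬hot → EX target): {Fan, Idle, Fault, Heating, Cooling}.

{Fan, Idle, Fault, Heating, Cooling}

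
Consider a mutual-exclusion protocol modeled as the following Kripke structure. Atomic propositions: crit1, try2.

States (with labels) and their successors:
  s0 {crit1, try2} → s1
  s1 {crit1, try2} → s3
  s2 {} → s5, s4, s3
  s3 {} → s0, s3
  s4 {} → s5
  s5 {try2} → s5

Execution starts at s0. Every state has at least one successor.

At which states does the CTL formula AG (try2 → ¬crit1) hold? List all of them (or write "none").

{s4, s5}

States satisfying try2 → ¬crit1: {s2, s3, s4, s5}.
States satisfying AG (try2 → ¬crit1): {s4, s5}.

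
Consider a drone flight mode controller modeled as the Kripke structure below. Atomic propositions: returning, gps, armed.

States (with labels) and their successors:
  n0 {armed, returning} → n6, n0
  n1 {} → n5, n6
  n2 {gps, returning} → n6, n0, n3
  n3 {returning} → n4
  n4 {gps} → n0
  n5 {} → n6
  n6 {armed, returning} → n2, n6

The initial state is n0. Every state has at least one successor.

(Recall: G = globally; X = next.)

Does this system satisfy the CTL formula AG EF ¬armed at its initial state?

Satisfied

States satisfying EF ¬armed: {n0, n1, n2, n3, n4, n5, n6}.
States satisfying AG EF ¬armed: {n0, n1, n2, n3, n4, n5, n6}.
Every state reachable from n0 satisfies EF ¬armed.
n0 ∈ Sat(AG EF ¬armed).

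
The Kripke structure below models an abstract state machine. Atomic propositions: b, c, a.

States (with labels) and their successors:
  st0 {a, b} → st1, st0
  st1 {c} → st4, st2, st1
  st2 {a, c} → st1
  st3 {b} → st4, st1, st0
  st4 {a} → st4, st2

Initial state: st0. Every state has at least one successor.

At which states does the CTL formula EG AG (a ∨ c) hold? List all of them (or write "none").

{st0, st1, st2, st4}

States satisfying AG (a ∨ c): {st0, st1, st2, st4}.
States satisfying EG AG (a ∨ c): {st0, st1, st2, st4}.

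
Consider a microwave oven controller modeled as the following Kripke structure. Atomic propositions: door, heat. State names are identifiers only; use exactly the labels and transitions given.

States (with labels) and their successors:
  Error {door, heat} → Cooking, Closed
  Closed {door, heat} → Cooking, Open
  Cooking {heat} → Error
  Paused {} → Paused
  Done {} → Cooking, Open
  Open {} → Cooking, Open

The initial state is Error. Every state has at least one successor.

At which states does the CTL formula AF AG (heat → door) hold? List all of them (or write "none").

States satisfying AG (heat → door): {Paused}.
States satisfying AF AG (heat → door): {Paused}.

{Paused}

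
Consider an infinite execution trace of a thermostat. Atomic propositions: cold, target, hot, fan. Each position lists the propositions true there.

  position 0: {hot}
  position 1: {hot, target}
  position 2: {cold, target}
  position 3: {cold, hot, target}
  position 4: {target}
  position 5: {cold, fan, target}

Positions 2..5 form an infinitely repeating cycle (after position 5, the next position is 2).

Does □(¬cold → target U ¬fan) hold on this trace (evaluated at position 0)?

¬cold → target U ¬fan holds at every position 0..5, and those are all positions ever visited, so □(¬cold → target U ¬fan) holds.
Positions where ¬cold holds: 0, 1, 4.
Check target U ¬fan at each: 0→ok, 1→ok, 4→ok.

Yes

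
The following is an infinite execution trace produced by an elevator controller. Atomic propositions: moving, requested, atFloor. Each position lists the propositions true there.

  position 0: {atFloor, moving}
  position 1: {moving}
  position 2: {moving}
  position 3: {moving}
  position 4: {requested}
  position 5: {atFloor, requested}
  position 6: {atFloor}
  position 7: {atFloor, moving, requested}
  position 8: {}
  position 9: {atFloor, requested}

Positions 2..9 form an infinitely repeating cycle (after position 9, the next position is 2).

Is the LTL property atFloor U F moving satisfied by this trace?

Walking from position 0: F moving first holds at position 0, and atFloor holds at every earlier position along the way, so atFloor U F moving holds.

Holds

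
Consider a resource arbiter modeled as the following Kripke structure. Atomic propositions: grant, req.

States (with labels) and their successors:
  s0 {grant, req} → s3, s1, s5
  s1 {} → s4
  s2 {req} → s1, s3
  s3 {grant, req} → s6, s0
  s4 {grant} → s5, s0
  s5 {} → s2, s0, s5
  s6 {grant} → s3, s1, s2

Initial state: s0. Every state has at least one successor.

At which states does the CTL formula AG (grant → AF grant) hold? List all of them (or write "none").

{s0, s1, s2, s3, s4, s5, s6}

States satisfying grant → AF grant: {s0, s1, s2, s3, s4, s5, s6}.
States satisfying AG (grant → AF grant): {s0, s1, s2, s3, s4, s5, s6}.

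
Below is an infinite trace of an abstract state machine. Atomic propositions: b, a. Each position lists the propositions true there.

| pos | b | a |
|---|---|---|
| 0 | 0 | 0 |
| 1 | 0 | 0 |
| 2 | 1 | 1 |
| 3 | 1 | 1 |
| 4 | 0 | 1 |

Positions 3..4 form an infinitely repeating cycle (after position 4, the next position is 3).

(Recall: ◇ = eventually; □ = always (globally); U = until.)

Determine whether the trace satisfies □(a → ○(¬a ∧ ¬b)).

Violated

a → ○(¬a ∧ ¬b) must hold at every position from 0 onward. It fails at position 2, so □(a → ○(¬a ∧ ¬b)) is false.
Positions where a holds: 2, 3, 4.
Check ○(¬a ∧ ¬b) at each: 2→fails, 3→fails, 4→fails.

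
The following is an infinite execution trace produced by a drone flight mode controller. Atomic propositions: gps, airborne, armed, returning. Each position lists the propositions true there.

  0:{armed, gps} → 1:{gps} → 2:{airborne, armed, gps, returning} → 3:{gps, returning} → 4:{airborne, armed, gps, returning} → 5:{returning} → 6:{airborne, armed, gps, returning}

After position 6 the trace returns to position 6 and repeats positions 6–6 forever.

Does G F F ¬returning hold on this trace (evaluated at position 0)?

No

F F ¬returning must hold at every position from 0 onward. It fails at position 2, so G F F ¬returning is false.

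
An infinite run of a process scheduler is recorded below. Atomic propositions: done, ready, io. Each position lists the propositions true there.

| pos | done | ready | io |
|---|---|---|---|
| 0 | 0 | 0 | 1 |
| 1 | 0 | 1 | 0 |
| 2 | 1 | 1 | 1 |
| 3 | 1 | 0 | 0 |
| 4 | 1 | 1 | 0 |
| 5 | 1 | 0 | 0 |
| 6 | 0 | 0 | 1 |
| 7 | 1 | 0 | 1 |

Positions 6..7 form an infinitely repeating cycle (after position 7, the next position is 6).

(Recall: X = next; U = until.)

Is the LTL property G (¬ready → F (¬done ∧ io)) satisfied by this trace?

Yes

¬ready → F (¬done ∧ io) holds at every position 0..7, and those are all positions ever visited, so G (¬ready → F (¬done ∧ io)) holds.
Positions where ¬ready holds: 0, 3, 5, 6, 7.
Check F (¬done ∧ io) at each: 0→ok, 3→ok, 5→ok, 6→ok, 7→ok.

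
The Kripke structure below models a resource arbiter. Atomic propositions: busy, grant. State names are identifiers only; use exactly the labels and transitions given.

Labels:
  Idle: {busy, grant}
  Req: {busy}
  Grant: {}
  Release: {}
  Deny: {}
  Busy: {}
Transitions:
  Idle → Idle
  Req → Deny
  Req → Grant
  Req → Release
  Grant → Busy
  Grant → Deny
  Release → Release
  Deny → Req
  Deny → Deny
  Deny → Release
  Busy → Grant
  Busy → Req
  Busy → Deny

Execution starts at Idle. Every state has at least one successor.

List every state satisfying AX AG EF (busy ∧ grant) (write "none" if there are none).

States satisfying AG EF (busy ∧ grant): {Idle}.
States satisfying AX AG EF (busy ∧ grant): {Idle}.

{Idle}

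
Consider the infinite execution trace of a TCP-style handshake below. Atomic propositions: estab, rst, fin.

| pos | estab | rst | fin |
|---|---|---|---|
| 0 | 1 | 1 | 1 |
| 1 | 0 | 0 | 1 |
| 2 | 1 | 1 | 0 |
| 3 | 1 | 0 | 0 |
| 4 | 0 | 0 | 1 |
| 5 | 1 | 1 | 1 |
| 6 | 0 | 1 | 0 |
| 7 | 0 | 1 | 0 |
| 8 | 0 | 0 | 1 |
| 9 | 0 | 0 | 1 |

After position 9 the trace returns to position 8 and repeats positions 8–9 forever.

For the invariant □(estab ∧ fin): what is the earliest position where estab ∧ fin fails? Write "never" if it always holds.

Check estab ∧ fin at each position in order: 0 ✓.
At position 1 the labels are {fin}, so estab ∧ fin is false there. This is the first violation.

1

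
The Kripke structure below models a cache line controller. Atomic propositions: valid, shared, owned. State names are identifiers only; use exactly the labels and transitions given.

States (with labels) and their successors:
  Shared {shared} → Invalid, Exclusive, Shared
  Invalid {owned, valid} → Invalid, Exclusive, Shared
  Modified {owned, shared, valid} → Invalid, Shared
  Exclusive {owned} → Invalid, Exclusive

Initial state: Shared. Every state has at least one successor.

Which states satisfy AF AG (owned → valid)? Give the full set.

none

States satisfying AG (owned → valid): ∅.
States satisfying AF AG (owned → valid): ∅.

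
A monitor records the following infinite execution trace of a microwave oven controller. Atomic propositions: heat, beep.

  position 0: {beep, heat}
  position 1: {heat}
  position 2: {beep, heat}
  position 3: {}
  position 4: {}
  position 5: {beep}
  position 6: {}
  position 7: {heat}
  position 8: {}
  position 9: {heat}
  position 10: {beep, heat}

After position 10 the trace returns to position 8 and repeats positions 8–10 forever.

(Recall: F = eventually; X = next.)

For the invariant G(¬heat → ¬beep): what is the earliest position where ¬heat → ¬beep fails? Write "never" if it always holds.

5

Check ¬heat → ¬beep at each position in order: 0 ✓, 1 ✓, 2 ✓, 3 ✓, 4 ✓.
At position 5 the labels are {beep}, so ¬heat → ¬beep is false there. This is the first violation.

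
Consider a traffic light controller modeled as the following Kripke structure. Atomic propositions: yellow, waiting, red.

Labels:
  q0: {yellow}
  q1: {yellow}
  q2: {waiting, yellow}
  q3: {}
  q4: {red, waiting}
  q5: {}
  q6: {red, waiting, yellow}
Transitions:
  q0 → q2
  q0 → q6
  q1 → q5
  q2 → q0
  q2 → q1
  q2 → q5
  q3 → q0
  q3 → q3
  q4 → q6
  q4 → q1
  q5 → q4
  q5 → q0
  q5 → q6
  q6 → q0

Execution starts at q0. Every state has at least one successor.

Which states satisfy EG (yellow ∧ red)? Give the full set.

none

States satisfying yellow ∧ red: {q6}.
States satisfying EG (yellow ∧ red): ∅.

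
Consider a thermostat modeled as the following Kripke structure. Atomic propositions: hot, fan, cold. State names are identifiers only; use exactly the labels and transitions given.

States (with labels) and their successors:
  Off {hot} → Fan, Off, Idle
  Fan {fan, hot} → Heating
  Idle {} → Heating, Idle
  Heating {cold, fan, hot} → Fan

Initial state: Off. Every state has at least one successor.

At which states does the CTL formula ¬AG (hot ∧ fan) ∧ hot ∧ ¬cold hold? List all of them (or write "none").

States satisfying hot ∧ fan: {Fan, Heating}.
States satisfying AG (hot ∧ fan): {Fan, Heating}.
States satisfying ¬AG (hot ∧ fan): {Off, Idle}.
States satisfying ¬cold: {Off, Fan, Idle}.
States satisfying hot ∧ ¬cold: {Off, Fan}.
States satisfying ¬AG (hot ∧ fan) ∧ hot ∧ ¬cold: {Off}.

{Off}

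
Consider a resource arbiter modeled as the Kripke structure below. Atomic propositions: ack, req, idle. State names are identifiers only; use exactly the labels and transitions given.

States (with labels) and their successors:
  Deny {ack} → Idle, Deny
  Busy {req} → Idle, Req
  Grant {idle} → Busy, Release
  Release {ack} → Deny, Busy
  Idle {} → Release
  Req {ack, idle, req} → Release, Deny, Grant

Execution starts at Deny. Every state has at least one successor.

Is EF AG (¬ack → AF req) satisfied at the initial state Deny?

No

States satisfying AG (¬ack → AF req): ∅.
States satisfying EF AG (¬ack → AF req): ∅.
No suitable path/successor from Deny witnesses the formula.
Deny ∉ Sat(EF AG (¬ack → AF req)).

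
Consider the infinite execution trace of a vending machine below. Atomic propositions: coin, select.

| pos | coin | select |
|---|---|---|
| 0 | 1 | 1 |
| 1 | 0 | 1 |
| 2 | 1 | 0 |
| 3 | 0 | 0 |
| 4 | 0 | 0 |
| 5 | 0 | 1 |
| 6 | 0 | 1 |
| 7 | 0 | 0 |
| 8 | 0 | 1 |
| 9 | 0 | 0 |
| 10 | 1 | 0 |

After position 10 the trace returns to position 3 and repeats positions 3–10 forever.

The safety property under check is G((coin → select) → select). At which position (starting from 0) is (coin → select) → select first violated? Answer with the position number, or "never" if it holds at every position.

Check (coin → select) → select at each position in order: 0 ✓, 1 ✓, 2 ✓.
At position 3 the labels are {}, so (coin → select) → select is false there. This is the first violation.

3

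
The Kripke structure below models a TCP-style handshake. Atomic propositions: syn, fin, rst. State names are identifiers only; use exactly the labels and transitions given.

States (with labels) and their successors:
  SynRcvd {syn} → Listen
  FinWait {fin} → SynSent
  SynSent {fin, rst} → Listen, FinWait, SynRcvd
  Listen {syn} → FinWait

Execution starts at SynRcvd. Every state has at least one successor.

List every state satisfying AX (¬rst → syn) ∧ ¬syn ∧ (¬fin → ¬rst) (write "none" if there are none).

States satisfying ¬rst → syn: {SynRcvd, SynSent, Listen}.
States satisfying AX (¬rst → syn): {SynRcvd, FinWait}.
States satisfying ¬syn: {FinWait, SynSent}.
States satisfying ¬fin: {SynRcvd, Listen}.
States satisfying ¬rst: {SynRcvd, FinWait, Listen}.
States satisfying ¬fin → ¬rst: {SynRcvd, FinWait, SynSent, Listen}.
States satisfying ¬syn ∧ (¬fin → ¬rst): {FinWait, SynSent}.
States satisfying AX (¬rst → syn) ∧ ¬syn ∧ (¬fin → ¬rst): {FinWait}.

{FinWait}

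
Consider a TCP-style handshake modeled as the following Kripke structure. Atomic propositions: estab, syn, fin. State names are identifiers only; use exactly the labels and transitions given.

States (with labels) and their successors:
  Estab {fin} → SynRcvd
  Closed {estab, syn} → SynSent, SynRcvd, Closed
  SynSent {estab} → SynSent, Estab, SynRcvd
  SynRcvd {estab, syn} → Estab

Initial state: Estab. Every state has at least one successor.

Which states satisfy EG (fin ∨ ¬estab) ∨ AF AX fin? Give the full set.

{Estab, SynRcvd}

States satisfying fin ∨ ¬estab: {Estab}.
States satisfying EG (fin ∨ ¬estab): ∅.
States satisfying AX fin: {SynRcvd}.
States satisfying AF AX fin: {Estab, SynRcvd}.
States satisfying EG (fin ∨ ¬estab) ∨ AF AX fin: {Estab, SynRcvd}.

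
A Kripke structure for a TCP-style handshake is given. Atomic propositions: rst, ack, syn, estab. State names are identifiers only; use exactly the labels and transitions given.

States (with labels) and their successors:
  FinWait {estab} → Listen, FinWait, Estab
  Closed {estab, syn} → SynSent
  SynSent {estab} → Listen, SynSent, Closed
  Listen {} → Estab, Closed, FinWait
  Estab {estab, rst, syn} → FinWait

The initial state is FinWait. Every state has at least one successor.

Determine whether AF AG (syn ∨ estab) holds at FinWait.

States satisfying AG (syn ∨ estab): ∅.
States satisfying AF AG (syn ∨ estab): ∅.
There is a path from FinWait along which AG (syn ∨ estab) never holds.
FinWait ∉ Sat(AF AG (syn ∨ estab)).

No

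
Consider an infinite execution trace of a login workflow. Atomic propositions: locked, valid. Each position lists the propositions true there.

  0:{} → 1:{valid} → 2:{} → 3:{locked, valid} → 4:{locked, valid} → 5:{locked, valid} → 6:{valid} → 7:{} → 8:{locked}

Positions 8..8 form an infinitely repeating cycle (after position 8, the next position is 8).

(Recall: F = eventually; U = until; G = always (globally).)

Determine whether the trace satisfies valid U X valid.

Walking from position 0: X valid first holds at position 0, and valid holds at every earlier position along the way, so valid U X valid holds.

Yes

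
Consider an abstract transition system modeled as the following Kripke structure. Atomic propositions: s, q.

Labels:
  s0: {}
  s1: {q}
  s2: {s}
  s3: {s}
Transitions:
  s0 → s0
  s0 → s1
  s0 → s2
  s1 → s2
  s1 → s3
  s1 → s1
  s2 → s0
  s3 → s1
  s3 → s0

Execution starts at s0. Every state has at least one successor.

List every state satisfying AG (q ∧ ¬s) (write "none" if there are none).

States satisfying q ∧ ¬s: {s1}.
States satisfying AG (q ∧ ¬s): ∅.

none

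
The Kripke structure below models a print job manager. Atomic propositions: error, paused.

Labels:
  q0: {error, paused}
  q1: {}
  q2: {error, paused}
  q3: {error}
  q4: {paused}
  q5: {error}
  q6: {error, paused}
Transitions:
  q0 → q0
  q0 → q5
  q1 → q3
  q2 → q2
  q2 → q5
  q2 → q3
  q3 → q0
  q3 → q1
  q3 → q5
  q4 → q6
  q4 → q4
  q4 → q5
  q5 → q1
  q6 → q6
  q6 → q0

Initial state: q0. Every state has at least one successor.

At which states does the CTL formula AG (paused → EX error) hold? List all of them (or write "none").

{q0, q1, q2, q3, q4, q5, q6}

States satisfying paused → EX error: {q0, q1, q2, q3, q4, q5, q6}.
States satisfying AG (paused → EX error): {q0, q1, q2, q3, q4, q5, q6}.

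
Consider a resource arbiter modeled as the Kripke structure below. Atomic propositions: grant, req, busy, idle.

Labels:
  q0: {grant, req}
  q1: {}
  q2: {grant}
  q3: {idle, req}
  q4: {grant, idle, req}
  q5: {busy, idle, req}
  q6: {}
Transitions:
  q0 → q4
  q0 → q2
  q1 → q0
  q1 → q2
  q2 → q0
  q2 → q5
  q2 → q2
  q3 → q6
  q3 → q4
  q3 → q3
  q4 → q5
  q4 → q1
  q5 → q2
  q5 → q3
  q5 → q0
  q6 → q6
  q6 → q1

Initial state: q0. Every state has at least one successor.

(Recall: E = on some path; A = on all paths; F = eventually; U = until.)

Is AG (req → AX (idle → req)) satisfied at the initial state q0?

Yes

States satisfying req → AX (idle → req): {q0, q1, q2, q3, q4, q5, q6}.
States satisfying AG (req → AX (idle → req)): {q0, q1, q2, q3, q4, q5, q6}.
Every state reachable from q0 satisfies req → AX (idle → req).
q0 ∈ Sat(AG (req → AX (idle → req))).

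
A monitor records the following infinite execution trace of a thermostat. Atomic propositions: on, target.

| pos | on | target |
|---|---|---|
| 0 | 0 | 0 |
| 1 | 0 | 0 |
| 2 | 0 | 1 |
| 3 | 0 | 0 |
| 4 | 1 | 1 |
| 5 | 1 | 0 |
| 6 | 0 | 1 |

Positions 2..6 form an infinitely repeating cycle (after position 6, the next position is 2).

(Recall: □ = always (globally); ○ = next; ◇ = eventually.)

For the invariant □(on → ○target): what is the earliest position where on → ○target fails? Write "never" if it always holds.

Check on → ○target at each position in order: 0 ✓, 1 ✓, 2 ✓, 3 ✓.
At position 4 the labels are {on, target} and the next position 5 has {on}, so on → ○target is false there. This is the first violation.

4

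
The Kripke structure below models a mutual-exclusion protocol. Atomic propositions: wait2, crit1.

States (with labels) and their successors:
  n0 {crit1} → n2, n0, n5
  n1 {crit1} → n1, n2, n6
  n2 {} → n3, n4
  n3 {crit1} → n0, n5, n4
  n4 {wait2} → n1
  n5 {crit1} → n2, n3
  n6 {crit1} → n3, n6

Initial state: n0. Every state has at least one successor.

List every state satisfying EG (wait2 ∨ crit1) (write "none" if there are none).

States satisfying wait2 ∨ crit1: {n0, n1, n3, n4, n5, n6}.
States satisfying EG (wait2 ∨ crit1): {n0, n1, n3, n4, n5, n6}.

{n0, n1, n3, n4, n5, n6}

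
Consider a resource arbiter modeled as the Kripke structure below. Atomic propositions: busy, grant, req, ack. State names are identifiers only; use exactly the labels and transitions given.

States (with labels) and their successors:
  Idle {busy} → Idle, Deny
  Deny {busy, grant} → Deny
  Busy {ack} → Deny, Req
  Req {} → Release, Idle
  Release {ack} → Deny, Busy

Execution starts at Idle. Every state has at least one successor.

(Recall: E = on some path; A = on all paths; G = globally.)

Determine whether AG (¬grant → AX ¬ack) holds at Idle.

States satisfying ¬grant → AX ¬ack: {Idle, Deny, Busy}.
States satisfying AG (¬grant → AX ¬ack): {Idle, Deny}.
Every state reachable from Idle satisfies ¬grant → AX ¬ack.
Idle ∈ Sat(AG (¬grant → AX ¬ack)).

Satisfied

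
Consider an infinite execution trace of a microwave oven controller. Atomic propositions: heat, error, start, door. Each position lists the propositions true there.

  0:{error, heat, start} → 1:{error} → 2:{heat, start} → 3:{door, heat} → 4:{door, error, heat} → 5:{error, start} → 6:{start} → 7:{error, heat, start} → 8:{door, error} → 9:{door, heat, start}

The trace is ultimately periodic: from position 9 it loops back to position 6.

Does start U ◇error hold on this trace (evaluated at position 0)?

Walking from position 0: ◇error first holds at position 0, and start holds at every earlier position along the way, so start U ◇error holds.

Satisfied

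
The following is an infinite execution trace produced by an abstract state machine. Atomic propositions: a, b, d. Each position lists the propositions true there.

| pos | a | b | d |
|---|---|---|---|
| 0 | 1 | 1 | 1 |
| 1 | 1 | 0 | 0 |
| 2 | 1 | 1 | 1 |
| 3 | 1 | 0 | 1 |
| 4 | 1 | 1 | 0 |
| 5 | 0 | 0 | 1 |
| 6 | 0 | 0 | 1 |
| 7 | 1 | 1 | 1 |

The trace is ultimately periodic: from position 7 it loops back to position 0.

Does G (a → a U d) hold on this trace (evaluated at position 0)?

a → a U d holds at every position 0..7, and those are all positions ever visited, so G (a → a U d) holds.
Positions where a holds: 0, 1, 2, 3, 4, 7.
Check a U d at each: 0→ok, 1→ok, 2→ok, 3→ok, 4→ok, 7→ok.

Satisfied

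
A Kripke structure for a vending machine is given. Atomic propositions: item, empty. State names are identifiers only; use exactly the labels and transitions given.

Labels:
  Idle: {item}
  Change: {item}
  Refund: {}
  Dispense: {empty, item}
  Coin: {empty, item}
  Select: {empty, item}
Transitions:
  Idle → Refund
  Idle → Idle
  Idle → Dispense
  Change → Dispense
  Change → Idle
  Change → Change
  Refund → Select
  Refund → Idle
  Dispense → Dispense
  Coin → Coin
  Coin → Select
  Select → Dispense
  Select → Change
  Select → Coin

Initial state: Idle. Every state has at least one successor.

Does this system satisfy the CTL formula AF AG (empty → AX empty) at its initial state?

States satisfying AG (empty → AX empty): {Dispense}.
States satisfying AF AG (empty → AX empty): {Dispense}.
There is a path from Idle along which AG (empty → AX empty) never holds.
Idle ∉ Sat(AF AG (empty → AX empty)).

Does not hold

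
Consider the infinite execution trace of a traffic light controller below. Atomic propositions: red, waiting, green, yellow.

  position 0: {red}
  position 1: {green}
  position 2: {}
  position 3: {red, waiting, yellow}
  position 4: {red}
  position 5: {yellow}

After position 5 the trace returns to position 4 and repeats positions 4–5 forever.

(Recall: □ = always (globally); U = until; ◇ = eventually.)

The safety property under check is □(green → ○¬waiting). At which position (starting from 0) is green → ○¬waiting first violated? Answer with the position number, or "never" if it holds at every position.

never

green → ○¬waiting holds at every position 0..5, and those are all the positions the trace ever visits, so the invariant □(green → ○¬waiting) is never violated.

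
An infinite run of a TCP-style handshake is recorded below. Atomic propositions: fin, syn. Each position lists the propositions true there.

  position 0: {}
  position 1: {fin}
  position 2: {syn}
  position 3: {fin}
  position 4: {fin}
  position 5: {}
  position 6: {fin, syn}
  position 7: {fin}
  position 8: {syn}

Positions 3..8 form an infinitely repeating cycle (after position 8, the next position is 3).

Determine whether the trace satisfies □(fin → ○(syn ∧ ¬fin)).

Violated

fin → ○(syn ∧ ¬fin) must hold at every position from 0 onward. It fails at position 3, so □(fin → ○(syn ∧ ¬fin)) is false.
Positions where fin holds: 1, 3, 4, 6, 7.
Check ○(syn ∧ ¬fin) at each: 1→ok, 3→fails, 4→fails, 6→fails, 7→ok.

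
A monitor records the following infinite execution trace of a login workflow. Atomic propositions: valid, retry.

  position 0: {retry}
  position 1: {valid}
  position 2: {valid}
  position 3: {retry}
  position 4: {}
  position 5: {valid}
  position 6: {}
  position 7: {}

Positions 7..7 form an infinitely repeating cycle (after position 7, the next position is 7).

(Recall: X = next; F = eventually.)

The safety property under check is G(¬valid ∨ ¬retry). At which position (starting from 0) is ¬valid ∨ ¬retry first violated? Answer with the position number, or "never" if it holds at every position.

¬valid ∨ ¬retry holds at every position 0..7, and those are all the positions the trace ever visits, so the invariant G(¬valid ∨ ¬retry) is never violated.

never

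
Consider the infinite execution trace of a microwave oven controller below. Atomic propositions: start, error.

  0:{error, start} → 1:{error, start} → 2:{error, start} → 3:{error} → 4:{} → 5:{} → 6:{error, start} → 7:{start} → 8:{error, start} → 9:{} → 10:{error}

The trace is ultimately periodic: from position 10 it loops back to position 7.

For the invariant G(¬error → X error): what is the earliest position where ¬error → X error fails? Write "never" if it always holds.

Check ¬error → X error at each position in order: 0 ✓, 1 ✓, 2 ✓, 3 ✓.
At position 4 the labels are {} and the next position 5 has {}, so ¬error → X error is false there. This is the first violation.

4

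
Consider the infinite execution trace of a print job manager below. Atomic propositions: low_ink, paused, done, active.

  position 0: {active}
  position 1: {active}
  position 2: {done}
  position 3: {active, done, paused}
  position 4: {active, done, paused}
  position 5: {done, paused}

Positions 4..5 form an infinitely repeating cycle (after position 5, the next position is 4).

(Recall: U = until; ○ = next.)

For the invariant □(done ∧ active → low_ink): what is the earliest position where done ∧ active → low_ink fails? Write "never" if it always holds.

3

Check done ∧ active → low_ink at each position in order: 0 ✓, 1 ✓, 2 ✓.
At position 3 the labels are {active, done, paused}, so done ∧ active → low_ink is false there. This is the first violation.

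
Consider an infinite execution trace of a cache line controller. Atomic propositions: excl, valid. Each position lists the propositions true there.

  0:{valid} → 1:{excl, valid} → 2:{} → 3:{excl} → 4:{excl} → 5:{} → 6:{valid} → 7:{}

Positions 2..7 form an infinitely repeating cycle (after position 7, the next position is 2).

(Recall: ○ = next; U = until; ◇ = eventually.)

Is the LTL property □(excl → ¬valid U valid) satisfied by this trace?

Satisfied

excl → ¬valid U valid holds at every position 0..7, and those are all positions ever visited, so □(excl → ¬valid U valid) holds.
Positions where excl holds: 1, 3, 4.
Check ¬valid U valid at each: 1→ok, 3→ok, 4→ok.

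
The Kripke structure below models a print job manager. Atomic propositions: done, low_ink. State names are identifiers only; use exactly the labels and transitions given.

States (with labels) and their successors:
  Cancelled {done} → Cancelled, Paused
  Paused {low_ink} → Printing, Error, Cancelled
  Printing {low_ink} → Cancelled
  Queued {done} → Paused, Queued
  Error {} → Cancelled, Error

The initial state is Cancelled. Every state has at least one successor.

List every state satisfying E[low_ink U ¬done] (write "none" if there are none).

{Paused, Printing, Error}

States satisfying low_ink: {Paused, Printing}.
States satisfying ¬done: {Paused, Printing, Error}.
States satisfying E[low_ink U ¬done]: {Paused, Printing, Error}.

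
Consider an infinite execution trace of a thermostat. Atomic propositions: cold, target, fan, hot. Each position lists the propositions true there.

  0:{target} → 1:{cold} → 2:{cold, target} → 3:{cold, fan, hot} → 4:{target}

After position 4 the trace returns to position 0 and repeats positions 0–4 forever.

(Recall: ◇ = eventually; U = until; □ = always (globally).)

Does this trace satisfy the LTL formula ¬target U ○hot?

Walking from position 0: at position 0, ○hot has not yet held and ¬target fails, so ¬target U ○hot is false.

Violated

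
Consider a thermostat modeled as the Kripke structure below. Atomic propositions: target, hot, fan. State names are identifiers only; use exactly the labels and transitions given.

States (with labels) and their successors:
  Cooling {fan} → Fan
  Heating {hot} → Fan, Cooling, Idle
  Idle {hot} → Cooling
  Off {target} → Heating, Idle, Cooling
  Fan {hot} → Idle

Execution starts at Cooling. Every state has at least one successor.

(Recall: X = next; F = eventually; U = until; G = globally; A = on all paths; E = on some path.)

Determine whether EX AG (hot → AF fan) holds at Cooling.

States satisfying AG (hot → AF fan): {Cooling, Heating, Idle, Off, Fan}.
States satisfying EX AG (hot → AF fan): {Cooling, Heating, Idle, Off, Fan}.
Cooling ∈ Sat(EX AG (hot → AF fan)).

Yes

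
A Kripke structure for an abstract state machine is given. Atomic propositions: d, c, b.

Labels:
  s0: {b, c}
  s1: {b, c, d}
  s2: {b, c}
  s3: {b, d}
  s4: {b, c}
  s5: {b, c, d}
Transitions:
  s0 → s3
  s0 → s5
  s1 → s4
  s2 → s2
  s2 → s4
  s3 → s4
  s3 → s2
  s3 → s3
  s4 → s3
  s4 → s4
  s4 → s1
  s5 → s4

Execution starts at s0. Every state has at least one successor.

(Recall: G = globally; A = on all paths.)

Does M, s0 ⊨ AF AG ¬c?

States satisfying AG ¬c: ∅.
States satisfying AF AG ¬c: ∅.
There is a path from s0 along which AG ¬c never holds.
s0 ∉ Sat(AF AG ¬c).

Does not hold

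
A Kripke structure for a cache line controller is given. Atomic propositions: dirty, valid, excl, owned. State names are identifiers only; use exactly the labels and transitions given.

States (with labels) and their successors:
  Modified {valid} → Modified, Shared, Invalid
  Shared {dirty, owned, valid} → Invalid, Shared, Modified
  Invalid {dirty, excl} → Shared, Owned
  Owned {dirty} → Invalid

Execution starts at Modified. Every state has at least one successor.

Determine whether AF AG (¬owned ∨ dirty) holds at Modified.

States satisfying AG (¬owned ∨ dirty): {Modified, Shared, Invalid, Owned}.
States satisfying AF AG (¬owned ∨ dirty): {Modified, Shared, Invalid, Owned}.
Modified ∈ Sat(AF AG (¬owned ∨ dirty)).

Yes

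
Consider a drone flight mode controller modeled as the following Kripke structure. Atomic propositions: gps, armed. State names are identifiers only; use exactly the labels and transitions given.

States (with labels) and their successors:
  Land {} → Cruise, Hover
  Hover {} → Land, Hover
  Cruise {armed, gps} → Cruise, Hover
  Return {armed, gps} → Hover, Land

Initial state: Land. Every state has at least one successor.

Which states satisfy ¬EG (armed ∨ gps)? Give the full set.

States satisfying armed ∨ gps: {Cruise, Return}.
States satisfying EG (armed ∨ gps): {Cruise}.
States satisfying ¬EG (armed ∨ gps): {Land, Hover, Return}.

{Land, Hover, Return}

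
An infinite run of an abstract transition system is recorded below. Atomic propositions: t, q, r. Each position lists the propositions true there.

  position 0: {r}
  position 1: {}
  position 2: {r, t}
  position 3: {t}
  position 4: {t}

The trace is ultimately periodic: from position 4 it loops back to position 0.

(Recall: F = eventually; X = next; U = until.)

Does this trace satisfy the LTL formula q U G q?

Does not hold

Walking from position 0: at position 0, G q has not yet held and q fails, so q U G q is false.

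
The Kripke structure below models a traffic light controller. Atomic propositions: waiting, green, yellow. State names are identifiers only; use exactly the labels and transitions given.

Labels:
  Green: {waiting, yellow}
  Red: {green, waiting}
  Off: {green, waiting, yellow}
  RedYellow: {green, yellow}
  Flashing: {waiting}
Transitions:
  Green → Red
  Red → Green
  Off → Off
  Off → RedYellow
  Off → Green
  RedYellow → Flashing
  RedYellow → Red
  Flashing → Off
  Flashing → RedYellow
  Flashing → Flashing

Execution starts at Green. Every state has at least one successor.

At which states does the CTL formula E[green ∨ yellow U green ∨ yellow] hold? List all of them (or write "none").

States satisfying green ∨ yellow: {Green, Red, Off, RedYellow}.
States satisfying E[green ∨ yellow U green ∨ yellow]: {Green, Red, Off, RedYellow}.

{Green, Red, Off, RedYellow}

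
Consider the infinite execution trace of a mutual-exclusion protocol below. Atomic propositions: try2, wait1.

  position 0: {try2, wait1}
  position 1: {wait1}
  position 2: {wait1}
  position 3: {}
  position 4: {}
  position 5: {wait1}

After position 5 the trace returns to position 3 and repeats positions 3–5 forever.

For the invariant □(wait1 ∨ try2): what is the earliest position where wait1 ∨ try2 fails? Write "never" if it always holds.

3

Check wait1 ∨ try2 at each position in order: 0 ✓, 1 ✓, 2 ✓.
At position 3 the labels are {}, so wait1 ∨ try2 is false there. This is the first violation.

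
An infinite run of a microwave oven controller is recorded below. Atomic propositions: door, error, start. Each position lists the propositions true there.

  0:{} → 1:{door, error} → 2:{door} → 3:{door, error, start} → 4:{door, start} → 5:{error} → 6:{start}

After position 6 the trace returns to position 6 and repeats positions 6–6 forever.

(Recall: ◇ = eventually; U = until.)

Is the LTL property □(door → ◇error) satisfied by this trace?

door → ◇error holds at every position 0..6, and those are all positions ever visited, so □(door → ◇error) holds.
Positions where door holds: 1, 2, 3, 4.
Check ◇error at each: 1→ok, 2→ok, 3→ok, 4→ok.

Holds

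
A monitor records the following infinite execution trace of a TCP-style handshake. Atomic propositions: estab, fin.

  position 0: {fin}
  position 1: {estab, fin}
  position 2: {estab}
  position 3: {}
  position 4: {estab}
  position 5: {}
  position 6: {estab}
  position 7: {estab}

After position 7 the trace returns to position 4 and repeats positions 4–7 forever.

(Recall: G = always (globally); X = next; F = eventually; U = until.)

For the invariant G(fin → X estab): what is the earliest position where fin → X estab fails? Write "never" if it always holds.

never

fin → X estab holds at every position 0..7, and those are all the positions the trace ever visits, so the invariant G(fin → X estab) is never violated.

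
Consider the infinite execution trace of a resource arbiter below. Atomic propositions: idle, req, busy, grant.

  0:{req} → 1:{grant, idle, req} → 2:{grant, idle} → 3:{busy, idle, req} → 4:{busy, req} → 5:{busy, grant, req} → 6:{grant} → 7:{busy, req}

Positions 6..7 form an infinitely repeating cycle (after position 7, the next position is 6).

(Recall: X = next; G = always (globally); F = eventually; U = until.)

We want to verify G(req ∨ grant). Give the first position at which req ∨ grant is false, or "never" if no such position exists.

never

req ∨ grant holds at every position 0..7, and those are all the positions the trace ever visits, so the invariant G(req ∨ grant) is never violated.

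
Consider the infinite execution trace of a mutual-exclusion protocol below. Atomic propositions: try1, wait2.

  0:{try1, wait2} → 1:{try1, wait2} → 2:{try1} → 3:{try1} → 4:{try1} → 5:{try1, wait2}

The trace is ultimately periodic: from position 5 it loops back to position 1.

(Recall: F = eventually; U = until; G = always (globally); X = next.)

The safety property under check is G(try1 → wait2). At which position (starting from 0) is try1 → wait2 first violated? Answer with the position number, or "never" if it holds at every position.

Check try1 → wait2 at each position in order: 0 ✓, 1 ✓.
At position 2 the labels are {try1}, so try1 → wait2 is false there. This is the first violation.

2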